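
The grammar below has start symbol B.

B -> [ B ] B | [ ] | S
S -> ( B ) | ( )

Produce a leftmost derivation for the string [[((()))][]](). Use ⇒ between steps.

B ⇒ [B]B ⇒ [[B]B]B ⇒ [[S]B]B ⇒ [[(B)]B]B ⇒ [[(S)]B]B ⇒ [[((B))]B]B ⇒ [[((S))]B]B ⇒ [[((()))]B]B ⇒ [[((()))][]]B ⇒ [[((()))][]]S ⇒ [[((()))][]]()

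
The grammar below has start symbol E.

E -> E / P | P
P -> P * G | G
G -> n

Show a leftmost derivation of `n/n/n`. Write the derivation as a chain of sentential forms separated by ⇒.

E ⇒ E/P   [E -> E / P]
E/P ⇒ E/P/P   [E -> E / P]
E/P/P ⇒ P/P/P   [E -> P]
P/P/P ⇒ G/P/P   [P -> G]
G/P/P ⇒ n/P/P   [G -> n]
n/P/P ⇒ n/G/P   [P -> G]
n/G/P ⇒ n/n/P   [G -> n]
n/n/P ⇒ n/n/G   [P -> G]
n/n/G ⇒ n/n/n   [G -> n]

E ⇒ E/P ⇒ E/P/P ⇒ P/P/P ⇒ G/P/P ⇒ n/P/P ⇒ n/G/P ⇒ n/n/P ⇒ n/n/G ⇒ n/n/n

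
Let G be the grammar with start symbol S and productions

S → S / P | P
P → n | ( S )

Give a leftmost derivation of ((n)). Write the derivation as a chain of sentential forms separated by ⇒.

S ⇒ P   [S → P]
P ⇒ (S)   [P → ( S )]
(S) ⇒ (P)   [S → P]
(P) ⇒ ((S))   [P → ( S )]
((S)) ⇒ ((P))   [S → P]
((P)) ⇒ ((n))   [P → n]

S ⇒ P ⇒ (S) ⇒ (P) ⇒ ((S)) ⇒ ((P)) ⇒ ((n))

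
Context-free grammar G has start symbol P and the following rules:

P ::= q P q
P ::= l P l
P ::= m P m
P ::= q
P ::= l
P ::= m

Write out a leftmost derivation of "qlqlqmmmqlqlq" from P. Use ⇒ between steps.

P ⇒ qPq   [P ::= q P q]
qPq ⇒ qlPlq   [P ::= l P l]
qlPlq ⇒ qlqPqlq   [P ::= q P q]
qlqPqlq ⇒ qlqlPlqlq   [P ::= l P l]
qlqlPlqlq ⇒ qlqlqPqlqlq   [P ::= q P q]
qlqlqPqlqlq ⇒ qlqlqmPmqlqlq   [P ::= m P m]
qlqlqmPmqlqlq ⇒ qlqlqmmmqlqlq   [P ::= m]

P ⇒ qPq ⇒ qlPlq ⇒ qlqPqlq ⇒ qlqlPlqlq ⇒ qlqlqPqlqlq ⇒ qlqlqmPmqlqlq ⇒ qlqlqmmmqlqlq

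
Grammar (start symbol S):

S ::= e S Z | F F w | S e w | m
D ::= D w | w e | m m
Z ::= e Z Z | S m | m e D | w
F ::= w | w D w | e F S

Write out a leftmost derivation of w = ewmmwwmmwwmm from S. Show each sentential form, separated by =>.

S => eSZ => eFFwZ => ewDwFwZ => ewmmwFwZ => ewmmwwDwwZ => ewmmwwmmwwZ => ewmmwwmmwwSm => ewmmwwmmwwmm

S => eSZ   [S ::= e S Z]
eSZ => eFFwZ   [S ::= F F w]
eFFwZ => ewDwFwZ   [F ::= w D w]
ewDwFwZ => ewmmwFwZ   [D ::= m m]
ewmmwFwZ => ewmmwwDwwZ   [F ::= w D w]
ewmmwwDwwZ => ewmmwwmmwwZ   [D ::= m m]
ewmmwwmmwwZ => ewmmwwmmwwSm   [Z ::= S m]
ewmmwwmmwwSm => ewmmwwmmwwmm   [S ::= m]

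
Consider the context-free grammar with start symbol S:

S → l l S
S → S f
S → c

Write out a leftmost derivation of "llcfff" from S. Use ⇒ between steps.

S ⇒ llS ⇒ llSf ⇒ llSff ⇒ llSfff ⇒ llcfff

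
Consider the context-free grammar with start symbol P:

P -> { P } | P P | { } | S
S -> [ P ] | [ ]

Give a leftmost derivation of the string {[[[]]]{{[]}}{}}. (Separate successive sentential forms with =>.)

P => {P} => {PP} => {SP} => {[P]P} => {[S]P} => {[[P]]P} => {[[S]]P} => {[[[]]]P} => {[[[]]]PP} => {[[[]]]{P}P} => {[[[]]]{{P}}P} => {[[[]]]{{S}}P} => {[[[]]]{{[]}}P} => {[[[]]]{{[]}}{}}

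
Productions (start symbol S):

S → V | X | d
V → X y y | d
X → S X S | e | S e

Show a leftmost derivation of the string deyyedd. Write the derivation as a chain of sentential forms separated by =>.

S => X => SXS => dXS => dSXSS => dVXSS => dXyyXSS => deyyXSS => deyyeSS => deyyedS => deyyedd

S => X   [S → X]
X => SXS   [X → S X S]
SXS => dXS   [S → d]
dXS => dSXSS   [X → S X S]
dSXSS => dVXSS   [S → V]
dVXSS => dXyyXSS   [V → X y y]
dXyyXSS => deyyXSS   [X → e]
deyyXSS => deyyeSS   [X → e]
deyyeSS => deyyedS   [S → d]
deyyedS => deyyedd   [S → d]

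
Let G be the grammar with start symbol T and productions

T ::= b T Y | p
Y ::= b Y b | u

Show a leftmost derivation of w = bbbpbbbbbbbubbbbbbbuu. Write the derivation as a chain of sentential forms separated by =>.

T => bTY   [T ::= b T Y]
bTY => bbTYY   [T ::= b T Y]
bbTYY => bbbTYYY   [T ::= b T Y]
bbbTYYY => bbbpYYY   [T ::= p]
bbbpYYY => bbbpbYbYY   [Y ::= b Y b]
bbbpbYbYY => bbbpbbYbbYY   [Y ::= b Y b]
bbbpbbYbbYY => bbbpbbbYbbbYY   [Y ::= b Y b]
bbbpbbbYbbbYY => bbbpbbbbYbbbbYY   [Y ::= b Y b]
bbbpbbbbYbbbbYY => bbbpbbbbbYbbbbbYY   [Y ::= b Y b]
bbbpbbbbbYbbbbbYY => bbbpbbbbbbYbbbbbbYY   [Y ::= b Y b]
bbbpbbbbbbYbbbbbbYY => bbbpbbbbbbbYbbbbbbbYY   [Y ::= b Y b]
bbbpbbbbbbbYbbbbbbbYY => bbbpbbbbbbbubbbbbbbYY   [Y ::= u]
bbbpbbbbbbbubbbbbbbYY => bbbpbbbbbbbubbbbbbbuY   [Y ::= u]
bbbpbbbbbbbubbbbbbbuY => bbbpbbbbbbbubbbbbbbuu   [Y ::= u]

T => bTY => bbTYY => bbbTYYY => bbbpYYY => bbbpbYbYY => bbbpbbYbbYY => bbbpbbbYbbbYY => bbbpbbbbYbbbbYY => bbbpbbbbbYbbbbbYY => bbbpbbbbbbYbbbbbbYY => bbbpbbbbbbbYbbbbbbbYY => bbbpbbbbbbbubbbbbbbYY => bbbpbbbbbbbubbbbbbbuY => bbbpbbbbbbbubbbbbbbuu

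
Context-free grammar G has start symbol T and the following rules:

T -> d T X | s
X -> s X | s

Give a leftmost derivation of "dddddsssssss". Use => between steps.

T=>dTX=>ddTXX=>dddTXXX=>ddddTXXXX=>dddddTXXXXX=>dddddsXXXXX=>dddddssXXXXX=>dddddsssXXXX=>dddddssssXXX=>dddddsssssXX=>dddddssssssX=>dddddsssssss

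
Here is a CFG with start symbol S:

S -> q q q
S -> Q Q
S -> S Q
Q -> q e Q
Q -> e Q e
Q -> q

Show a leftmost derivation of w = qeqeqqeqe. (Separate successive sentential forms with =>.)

S => SQ => QQQ => qeQQQ => qeqeQQQ => qeqeqQQ => qeqeqqQ => qeqeqqeQe => qeqeqqeqe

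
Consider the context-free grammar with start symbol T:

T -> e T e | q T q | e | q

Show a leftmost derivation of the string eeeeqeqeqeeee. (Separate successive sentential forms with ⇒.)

T ⇒ eTe ⇒ eeTee ⇒ eeeTeee ⇒ eeeeTeeee ⇒ eeeeqTqeeee ⇒ eeeeqeTeqeeee ⇒ eeeeqeqeqeeee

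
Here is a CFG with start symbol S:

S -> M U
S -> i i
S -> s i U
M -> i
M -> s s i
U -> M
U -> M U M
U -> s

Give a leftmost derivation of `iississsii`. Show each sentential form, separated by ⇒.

S⇒MU⇒iU⇒iMUM⇒iiUM⇒iiMUMM⇒iissiUMM⇒iissisMM⇒iississsiM⇒iississsii

S ⇒ MU   [S -> M U]
MU ⇒ iU   [M -> i]
iU ⇒ iMUM   [U -> M U M]
iMUM ⇒ iiUM   [M -> i]
iiUM ⇒ iiMUMM   [U -> M U M]
iiMUMM ⇒ iissiUMM   [M -> s s i]
iissiUMM ⇒ iissisMM   [U -> s]
iissisMM ⇒ iississsiM   [M -> s s i]
iississsiM ⇒ iississsii   [M -> i]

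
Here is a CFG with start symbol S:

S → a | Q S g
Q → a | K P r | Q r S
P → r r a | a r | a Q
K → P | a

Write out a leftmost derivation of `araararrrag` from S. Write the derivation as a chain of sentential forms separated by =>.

S => QSg => KPrSg => PPrSg => arPrSg => araQrSg => araKPrrSg => araPPrrSg => araarPrrSg => araararrrSg => araararrrag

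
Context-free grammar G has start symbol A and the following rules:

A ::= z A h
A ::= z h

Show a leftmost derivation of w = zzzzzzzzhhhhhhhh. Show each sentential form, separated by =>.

A=>zAh=>zzAhh=>zzzAhhh=>zzzzAhhhh=>zzzzzAhhhhh=>zzzzzzAhhhhhh=>zzzzzzzAhhhhhhh=>zzzzzzzzhhhhhhhh

A => zAh   [A ::= z A h]
zAh => zzAhh   [A ::= z A h]
zzAhh => zzzAhhh   [A ::= z A h]
zzzAhhh => zzzzAhhhh   [A ::= z A h]
zzzzAhhhh => zzzzzAhhhhh   [A ::= z A h]
zzzzzAhhhhh => zzzzzzAhhhhhh   [A ::= z A h]
zzzzzzAhhhhhh => zzzzzzzAhhhhhhh   [A ::= z A h]
zzzzzzzAhhhhhhh => zzzzzzzzhhhhhhhh   [A ::= z h]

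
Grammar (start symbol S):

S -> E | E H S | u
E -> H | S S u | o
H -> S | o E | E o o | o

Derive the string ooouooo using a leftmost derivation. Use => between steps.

S => EHS   [S -> E H S]
EHS => HHS   [E -> H]
HHS => EooHS   [H -> E o o]
EooHS => oooHS   [E -> o]
oooHS => oooEooS   [H -> E o o]
oooEooS => oooHooS   [E -> H]
oooHooS => oooSooS   [H -> S]
oooSooS => ooouooS   [S -> u]
ooouooS => ooouooE   [S -> E]
ooouooE => ooouooo   [E -> o]

S=>EHS=>HHS=>EooHS=>oooHS=>oooEooS=>oooHooS=>oooSooS=>ooouooS=>ooouooE=>ooouooo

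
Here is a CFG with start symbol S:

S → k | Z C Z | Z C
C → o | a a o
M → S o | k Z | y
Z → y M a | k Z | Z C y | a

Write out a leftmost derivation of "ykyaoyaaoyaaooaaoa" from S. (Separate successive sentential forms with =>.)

S => ZCZ   [S → Z C Z]
ZCZ => yMaCZ   [Z → y M a]
yMaCZ => ykZaCZ   [M → k Z]
ykZaCZ => ykyMaaCZ   [Z → y M a]
ykyMaaCZ => ykySoaaCZ   [M → S o]
ykySoaaCZ => ykyZCoaaCZ   [S → Z C]
ykyZCoaaCZ => ykyZCyCoaaCZ   [Z → Z C y]
ykyZCyCoaaCZ => ykyZCyCyCoaaCZ   [Z → Z C y]
ykyZCyCyCoaaCZ => ykyaCyCyCoaaCZ   [Z → a]
ykyaCyCyCoaaCZ => ykyaoyCyCoaaCZ   [C → o]
ykyaoyCyCoaaCZ => ykyaoyaaoyCoaaCZ   [C → a a o]
ykyaoyaaoyCoaaCZ => ykyaoyaaoyaaooaaCZ   [C → a a o]
ykyaoyaaoyaaooaaCZ => ykyaoyaaoyaaooaaoZ   [C → o]
ykyaoyaaoyaaooaaoZ => ykyaoyaaoyaaooaaoa   [Z → a]

S => ZCZ => yMaCZ => ykZaCZ => ykyMaaCZ => ykySoaaCZ => ykyZCoaaCZ => ykyZCyCoaaCZ => ykyZCyCyCoaaCZ => ykyaCyCyCoaaCZ => ykyaoyCyCoaaCZ => ykyaoyaaoyCoaaCZ => ykyaoyaaoyaaooaaCZ => ykyaoyaaoyaaooaaoZ => ykyaoyaaoyaaooaaoa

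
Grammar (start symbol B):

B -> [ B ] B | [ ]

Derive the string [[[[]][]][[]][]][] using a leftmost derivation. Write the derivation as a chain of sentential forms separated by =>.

B => [B]B => [[B]B]B => [[[B]B]B]B => [[[[]]B]B]B => [[[[]][]]B]B => [[[[]][]][B]B]B => [[[[]][]][[]]B]B => [[[[]][]][[]][]]B => [[[[]][]][[]][]][]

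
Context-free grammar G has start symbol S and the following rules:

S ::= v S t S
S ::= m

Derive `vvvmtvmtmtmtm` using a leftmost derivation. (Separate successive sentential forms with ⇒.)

S ⇒ vStS ⇒ vvStStS ⇒ vvvStStStS ⇒ vvvmtStStS ⇒ vvvmtvStStStS ⇒ vvvmtvmtStStS ⇒ vvvmtvmtmtStS ⇒ vvvmtvmtmtmtS ⇒ vvvmtvmtmtmtm

S ⇒ vStS   [S ::= v S t S]
vStS ⇒ vvStStS   [S ::= v S t S]
vvStStS ⇒ vvvStStStS   [S ::= v S t S]
vvvStStStS ⇒ vvvmtStStS   [S ::= m]
vvvmtStStS ⇒ vvvmtvStStStS   [S ::= v S t S]
vvvmtvStStStS ⇒ vvvmtvmtStStS   [S ::= m]
vvvmtvmtStStS ⇒ vvvmtvmtmtStS   [S ::= m]
vvvmtvmtmtStS ⇒ vvvmtvmtmtmtS   [S ::= m]
vvvmtvmtmtmtS ⇒ vvvmtvmtmtmtm   [S ::= m]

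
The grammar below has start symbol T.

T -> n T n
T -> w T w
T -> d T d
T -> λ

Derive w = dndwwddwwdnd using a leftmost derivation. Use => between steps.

T=>dTd=>dnTnd=>dndTdnd=>dndwTwdnd=>dndwwTwwdnd=>dndwwdTdwwdnd=>dndwwddwwdnd

T => dTd   [T -> d T d]
dTd => dnTnd   [T -> n T n]
dnTnd => dndTdnd   [T -> d T d]
dndTdnd => dndwTwdnd   [T -> w T w]
dndwTwdnd => dndwwTwwdnd   [T -> w T w]
dndwwTwwdnd => dndwwdTdwwdnd   [T -> d T d]
dndwwdTdwwdnd => dndwwddwwdnd   [T -> λ]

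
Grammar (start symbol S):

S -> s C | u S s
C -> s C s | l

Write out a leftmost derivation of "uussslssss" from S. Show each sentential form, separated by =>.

S => uSs => uuSss => uusCss => uussCsss => uusssCssss => uussslssss

S => uSs   [S -> u S s]
uSs => uuSss   [S -> u S s]
uuSss => uusCss   [S -> s C]
uusCss => uussCsss   [C -> s C s]
uussCsss => uusssCssss   [C -> s C s]
uusssCssss => uussslssss   [C -> l]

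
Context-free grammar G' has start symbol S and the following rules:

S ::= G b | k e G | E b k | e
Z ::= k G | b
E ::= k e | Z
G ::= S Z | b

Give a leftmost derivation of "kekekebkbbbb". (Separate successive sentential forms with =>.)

S => keG => keSZ => kekeGZ => kekeSZZ => kekekeGZZ => kekekebZZ => kekekebkGZ => kekekebkSZZ => kekekebkGbZZ => kekekebkbbZZ => kekekebkbbbZ => kekekebkbbbb

S => keG   [S ::= k e G]
keG => keSZ   [G ::= S Z]
keSZ => kekeGZ   [S ::= k e G]
kekeGZ => kekeSZZ   [G ::= S Z]
kekeSZZ => kekekeGZZ   [S ::= k e G]
kekekeGZZ => kekekebZZ   [G ::= b]
kekekebZZ => kekekebkGZ   [Z ::= k G]
kekekebkGZ => kekekebkSZZ   [G ::= S Z]
kekekebkSZZ => kekekebkGbZZ   [S ::= G b]
kekekebkGbZZ => kekekebkbbZZ   [G ::= b]
kekekebkbbZZ => kekekebkbbbZ   [Z ::= b]
kekekebkbbbZ => kekekebkbbbb   [Z ::= b]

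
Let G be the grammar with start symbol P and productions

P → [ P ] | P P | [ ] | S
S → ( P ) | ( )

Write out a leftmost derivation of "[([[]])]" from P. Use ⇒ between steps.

P ⇒ [P] ⇒ [S] ⇒ [(P)] ⇒ [([P])] ⇒ [([[]])]

P ⇒ [P]   [P → [ P ]]
[P] ⇒ [S]   [P → S]
[S] ⇒ [(P)]   [S → ( P )]
[(P)] ⇒ [([P])]   [P → [ P ]]
[([P])] ⇒ [([[]])]   [P → [ ]]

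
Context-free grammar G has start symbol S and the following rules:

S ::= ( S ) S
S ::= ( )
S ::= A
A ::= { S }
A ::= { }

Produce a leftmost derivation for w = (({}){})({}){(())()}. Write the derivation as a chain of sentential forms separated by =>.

S => (S)S   [S ::= ( S ) S]
(S)S => ((S)S)S   [S ::= ( S ) S]
((S)S)S => ((A)S)S   [S ::= A]
((A)S)S => (({})S)S   [A ::= { }]
(({})S)S => (({})A)S   [S ::= A]
(({})A)S => (({}){})S   [A ::= { }]
(({}){})S => (({}){})(S)S   [S ::= ( S ) S]
(({}){})(S)S => (({}){})(A)S   [S ::= A]
(({}){})(A)S => (({}){})({})S   [A ::= { }]
(({}){})({})S => (({}){})({})A   [S ::= A]
(({}){})({})A => (({}){})({}){S}   [A ::= { S }]
(({}){})({}){S} => (({}){})({}){(S)S}   [S ::= ( S ) S]
(({}){})({}){(S)S} => (({}){})({}){(())S}   [S ::= ( )]
(({}){})({}){(())S} => (({}){})({}){(())()}   [S ::= ( )]

S => (S)S => ((S)S)S => ((A)S)S => (({})S)S => (({})A)S => (({}){})S => (({}){})(S)S => (({}){})(A)S => (({}){})({})S => (({}){})({})A => (({}){})({}){S} => (({}){})({}){(S)S} => (({}){})({}){(())S} => (({}){})({}){(())()}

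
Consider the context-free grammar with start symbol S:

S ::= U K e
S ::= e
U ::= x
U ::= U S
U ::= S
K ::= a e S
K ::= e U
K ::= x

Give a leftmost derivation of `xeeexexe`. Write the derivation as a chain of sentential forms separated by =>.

S => UKe   [S ::= U K e]
UKe => USKe   [U ::= U S]
USKe => xSKe   [U ::= x]
xSKe => xUKeKe   [S ::= U K e]
xUKeKe => xUSKeKe   [U ::= U S]
xUSKeKe => xUSSKeKe   [U ::= U S]
xUSSKeKe => xSSSKeKe   [U ::= S]
xSSSKeKe => xeSSKeKe   [S ::= e]
xeSSKeKe => xeeSKeKe   [S ::= e]
xeeSKeKe => xeeeKeKe   [S ::= e]
xeeeKeKe => xeeexeKe   [K ::= x]
xeeexeKe => xeeexexe   [K ::= x]

S => UKe => USKe => xSKe => xUKeKe => xUSKeKe => xUSSKeKe => xSSSKeKe => xeSSKeKe => xeeSKeKe => xeeeKeKe => xeeexeKe => xeeexexe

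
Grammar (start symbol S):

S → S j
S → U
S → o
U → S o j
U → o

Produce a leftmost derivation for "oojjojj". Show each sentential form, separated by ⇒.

S ⇒ Sj ⇒ Uj ⇒ Sojj ⇒ Sjojj ⇒ Ujojj ⇒ Sojjojj ⇒ oojjojj

S ⇒ Sj   [S → S j]
Sj ⇒ Uj   [S → U]
Uj ⇒ Sojj   [U → S o j]
Sojj ⇒ Sjojj   [S → S j]
Sjojj ⇒ Ujojj   [S → U]
Ujojj ⇒ Sojjojj   [U → S o j]
Sojjojj ⇒ oojjojj   [S → o]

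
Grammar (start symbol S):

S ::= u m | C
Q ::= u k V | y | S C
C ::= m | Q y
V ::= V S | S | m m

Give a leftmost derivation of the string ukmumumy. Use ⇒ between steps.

S ⇒ C   [S ::= C]
C ⇒ Qy   [C ::= Q y]
Qy ⇒ ukVy   [Q ::= u k V]
ukVy ⇒ ukVSy   [V ::= V S]
ukVSy ⇒ ukVSSy   [V ::= V S]
ukVSSy ⇒ ukSSSy   [V ::= S]
ukSSSy ⇒ ukCSSy   [S ::= C]
ukCSSy ⇒ ukmSSy   [C ::= m]
ukmSSy ⇒ ukmumSy   [S ::= u m]
ukmumSy ⇒ ukmumumy   [S ::= u m]

S ⇒ C ⇒ Qy ⇒ ukVy ⇒ ukVSy ⇒ ukVSSy ⇒ ukSSSy ⇒ ukCSSy ⇒ ukmSSy ⇒ ukmumSy ⇒ ukmumumy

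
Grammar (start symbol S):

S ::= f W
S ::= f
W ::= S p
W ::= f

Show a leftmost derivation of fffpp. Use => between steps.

S => fW => fSp => ffWp => ffSpp => fffpp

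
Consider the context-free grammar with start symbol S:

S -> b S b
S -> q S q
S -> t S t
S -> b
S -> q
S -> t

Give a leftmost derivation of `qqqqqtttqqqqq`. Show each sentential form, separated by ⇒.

S ⇒ qSq ⇒ qqSqq ⇒ qqqSqqq ⇒ qqqqSqqqq ⇒ qqqqqSqqqqq ⇒ qqqqqtStqqqqq ⇒ qqqqqtttqqqqq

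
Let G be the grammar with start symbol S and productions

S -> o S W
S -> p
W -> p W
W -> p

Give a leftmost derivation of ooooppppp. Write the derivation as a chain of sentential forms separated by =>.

S=>oSW=>ooSWW=>oooSWWW=>ooooSWWWW=>oooopWWWW=>ooooppWWW=>oooopppWW=>ooooppppW=>ooooppppp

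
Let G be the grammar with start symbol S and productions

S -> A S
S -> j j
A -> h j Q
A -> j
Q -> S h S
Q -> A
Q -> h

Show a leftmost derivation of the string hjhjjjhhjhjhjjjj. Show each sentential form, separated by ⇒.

S ⇒ AS ⇒ hjQS ⇒ hjAS ⇒ hjhjQS ⇒ hjhjShSS ⇒ hjhjjjhSS ⇒ hjhjjjhASS ⇒ hjhjjjhhjQSS ⇒ hjhjjjhhjASS ⇒ hjhjjjhhjhjQSS ⇒ hjhjjjhhjhjhSS ⇒ hjhjjjhhjhjhjjS ⇒ hjhjjjhhjhjhjjjj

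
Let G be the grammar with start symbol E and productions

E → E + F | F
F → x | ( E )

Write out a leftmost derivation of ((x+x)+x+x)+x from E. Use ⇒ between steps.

E ⇒ E+F ⇒ F+F ⇒ (E)+F ⇒ (E+F)+F ⇒ (E+F+F)+F ⇒ (F+F+F)+F ⇒ ((E)+F+F)+F ⇒ ((E+F)+F+F)+F ⇒ ((F+F)+F+F)+F ⇒ ((x+F)+F+F)+F ⇒ ((x+x)+F+F)+F ⇒ ((x+x)+x+F)+F ⇒ ((x+x)+x+x)+F ⇒ ((x+x)+x+x)+x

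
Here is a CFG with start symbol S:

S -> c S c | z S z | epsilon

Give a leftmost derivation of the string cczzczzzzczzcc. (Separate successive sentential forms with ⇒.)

S ⇒ cSc ⇒ ccScc ⇒ cczSzcc ⇒ cczzSzzcc ⇒ cczzcSczzcc ⇒ cczzczSzczzcc ⇒ cczzczzSzzczzcc ⇒ cczzczzzzczzcc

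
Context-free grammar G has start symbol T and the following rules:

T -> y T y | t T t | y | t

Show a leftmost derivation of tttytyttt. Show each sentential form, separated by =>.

T => tTt => ttTtt => tttTttt => tttyTyttt => tttytyttt

T => tTt   [T -> t T t]
tTt => ttTtt   [T -> t T t]
ttTtt => tttTttt   [T -> t T t]
tttTttt => tttyTyttt   [T -> y T y]
tttyTyttt => tttytyttt   [T -> t]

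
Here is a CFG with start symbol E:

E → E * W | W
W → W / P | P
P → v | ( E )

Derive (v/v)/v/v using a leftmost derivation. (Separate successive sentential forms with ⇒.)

E ⇒ W   [E → W]
W ⇒ W/P   [W → W / P]
W/P ⇒ W/P/P   [W → W / P]
W/P/P ⇒ P/P/P   [W → P]
P/P/P ⇒ (E)/P/P   [P → ( E )]
(E)/P/P ⇒ (W)/P/P   [E → W]
(W)/P/P ⇒ (W/P)/P/P   [W → W / P]
(W/P)/P/P ⇒ (P/P)/P/P   [W → P]
(P/P)/P/P ⇒ (v/P)/P/P   [P → v]
(v/P)/P/P ⇒ (v/v)/P/P   [P → v]
(v/v)/P/P ⇒ (v/v)/v/P   [P → v]
(v/v)/v/P ⇒ (v/v)/v/v   [P → v]

E⇒W⇒W/P⇒W/P/P⇒P/P/P⇒(E)/P/P⇒(W)/P/P⇒(W/P)/P/P⇒(P/P)/P/P⇒(v/P)/P/P⇒(v/v)/P/P⇒(v/v)/v/P⇒(v/v)/v/v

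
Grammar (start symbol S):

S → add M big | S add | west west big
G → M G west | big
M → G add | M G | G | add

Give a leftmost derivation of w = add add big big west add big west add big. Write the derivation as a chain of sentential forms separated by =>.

S => add M big   [S → add M big]
add M big => add G add big   [M → G add]
add G add big => add M G west add big   [G → M G west]
add M G west add big => add G add G west add big   [M → G add]
add G add G west add big => add M G west add G west add big   [G → M G west]
add M G west add G west add big => add M G G west add G west add big   [M → M G]
add M G G west add G west add big => add add G G west add G west add big   [M → add]
add add G G west add G west add big => add add big G west add G west add big   [G → big]
add add big G west add G west add big => add add big big west add G west add big   [G → big]
add add big big west add G west add big => add add big big west add big west add big   [G → big]

S => add M big => add G add big => add M G west add big => add G add G west add big => add M G west add G west add big => add M G G west add G west add big => add add G G west add G west add big => add add big G west add G west add big => add add big big west add G west add big => add add big big west add big west add big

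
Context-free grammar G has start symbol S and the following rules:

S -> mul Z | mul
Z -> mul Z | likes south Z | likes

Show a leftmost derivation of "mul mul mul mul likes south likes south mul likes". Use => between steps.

S => mul Z => mul mul Z => mul mul mul Z => mul mul mul mul Z => mul mul mul mul likes south Z => mul mul mul mul likes south likes south Z => mul mul mul mul likes south likes south mul Z => mul mul mul mul likes south likes south mul likes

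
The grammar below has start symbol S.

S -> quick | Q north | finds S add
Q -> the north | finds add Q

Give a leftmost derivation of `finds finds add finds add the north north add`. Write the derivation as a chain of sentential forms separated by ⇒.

S ⇒ finds S add   [S -> finds S add]
finds S add ⇒ finds Q north add   [S -> Q north]
finds Q north add ⇒ finds finds add Q north add   [Q -> finds add Q]
finds finds add Q north add ⇒ finds finds add finds add Q north add   [Q -> finds add Q]
finds finds add finds add Q north add ⇒ finds finds add finds add the north north add   [Q -> the north]

S ⇒ finds S add ⇒ finds Q north add ⇒ finds finds add Q north add ⇒ finds finds add finds add Q north add ⇒ finds finds add finds add the north north add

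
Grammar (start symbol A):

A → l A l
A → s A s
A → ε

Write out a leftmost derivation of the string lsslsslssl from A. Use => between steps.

A => lAl => lsAsl => lssAssl => lsslAlssl => lsslsAslssl => lsslsslssl

A => lAl   [A → l A l]
lAl => lsAsl   [A → s A s]
lsAsl => lssAssl   [A → s A s]
lssAssl => lsslAlssl   [A → l A l]
lsslAlssl => lsslsAslssl   [A → s A s]
lsslsAslssl => lsslsslssl   [A → ε]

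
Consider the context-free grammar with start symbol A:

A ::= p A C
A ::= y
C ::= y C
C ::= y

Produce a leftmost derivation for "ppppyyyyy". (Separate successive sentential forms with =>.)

A => pAC => ppACC => pppACCC => ppppACCCC => ppppyCCCC => ppppyyCCC => ppppyyyCC => ppppyyyyC => ppppyyyyy

A => pAC   [A ::= p A C]
pAC => ppACC   [A ::= p A C]
ppACC => pppACCC   [A ::= p A C]
pppACCC => ppppACCCC   [A ::= p A C]
ppppACCCC => ppppyCCCC   [A ::= y]
ppppyCCCC => ppppyyCCC   [C ::= y]
ppppyyCCC => ppppyyyCC   [C ::= y]
ppppyyyCC => ppppyyyyC   [C ::= y]
ppppyyyyC => ppppyyyyy   [C ::= y]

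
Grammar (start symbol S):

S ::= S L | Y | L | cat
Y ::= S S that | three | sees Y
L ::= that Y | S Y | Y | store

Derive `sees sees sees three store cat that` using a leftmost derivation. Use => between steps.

S => L => Y => sees Y => sees S S that => sees S L S that => sees L L S that => sees Y L S that => sees sees Y L S that => sees sees sees Y L S that => sees sees sees three L S that => sees sees sees three store S that => sees sees sees three store cat that

S => L   [S ::= L]
L => Y   [L ::= Y]
Y => sees Y   [Y ::= sees Y]
sees Y => sees S S that   [Y ::= S S that]
sees S S that => sees S L S that   [S ::= S L]
sees S L S that => sees L L S that   [S ::= L]
sees L L S that => sees Y L S that   [L ::= Y]
sees Y L S that => sees sees Y L S that   [Y ::= sees Y]
sees sees Y L S that => sees sees sees Y L S that   [Y ::= sees Y]
sees sees sees Y L S that => sees sees sees three L S that   [Y ::= three]
sees sees sees three L S that => sees sees sees three store S that   [L ::= store]
sees sees sees three store S that => sees sees sees three store cat that   [S ::= cat]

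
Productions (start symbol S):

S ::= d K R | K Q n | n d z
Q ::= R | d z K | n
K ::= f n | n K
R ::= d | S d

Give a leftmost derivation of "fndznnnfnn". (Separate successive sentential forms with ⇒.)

S ⇒ KQn   [S ::= K Q n]
KQn ⇒ fnQn   [K ::= f n]
fnQn ⇒ fndzKn   [Q ::= d z K]
fndzKn ⇒ fndznKn   [K ::= n K]
fndznKn ⇒ fndznnKn   [K ::= n K]
fndznnKn ⇒ fndznnnKn   [K ::= n K]
fndznnnKn ⇒ fndznnnfnn   [K ::= f n]

S ⇒ KQn ⇒ fnQn ⇒ fndzKn ⇒ fndznKn ⇒ fndznnKn ⇒ fndznnnKn ⇒ fndznnnfnn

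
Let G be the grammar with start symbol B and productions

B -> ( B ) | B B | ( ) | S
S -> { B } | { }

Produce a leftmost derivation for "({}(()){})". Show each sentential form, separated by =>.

B => (B) => (BB) => (SB) => ({}B) => ({}BB) => ({}(B)B) => ({}(())B) => ({}(())S) => ({}(()){})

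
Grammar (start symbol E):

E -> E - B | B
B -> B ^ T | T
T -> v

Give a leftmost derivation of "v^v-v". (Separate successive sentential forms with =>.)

E => E-B => B-B => B^T-B => T^T-B => v^T-B => v^v-B => v^v-T => v^v-v

E => E-B   [E -> E - B]
E-B => B-B   [E -> B]
B-B => B^T-B   [B -> B ^ T]
B^T-B => T^T-B   [B -> T]
T^T-B => v^T-B   [T -> v]
v^T-B => v^v-B   [T -> v]
v^v-B => v^v-T   [B -> T]
v^v-T => v^v-v   [T -> v]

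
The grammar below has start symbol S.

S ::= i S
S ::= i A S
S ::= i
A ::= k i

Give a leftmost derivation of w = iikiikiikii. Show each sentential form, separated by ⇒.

S ⇒ iS ⇒ iiAS ⇒ iikiS ⇒ iikiiAS ⇒ iikiikiS ⇒ iikiikiiAS ⇒ iikiikiikiS ⇒ iikiikiikii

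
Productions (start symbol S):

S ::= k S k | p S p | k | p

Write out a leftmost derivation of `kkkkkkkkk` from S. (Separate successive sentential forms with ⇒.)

S⇒kSk⇒kkSkk⇒kkkSkkk⇒kkkkSkkkk⇒kkkkkkkkk

S ⇒ kSk   [S ::= k S k]
kSk ⇒ kkSkk   [S ::= k S k]
kkSkk ⇒ kkkSkkk   [S ::= k S k]
kkkSkkk ⇒ kkkkSkkkk   [S ::= k S k]
kkkkSkkkk ⇒ kkkkkkkkk   [S ::= k]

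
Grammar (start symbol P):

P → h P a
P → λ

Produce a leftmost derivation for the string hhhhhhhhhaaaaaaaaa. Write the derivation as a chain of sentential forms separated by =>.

P => hPa => hhPaa => hhhPaaa => hhhhPaaaa => hhhhhPaaaaa => hhhhhhPaaaaaa => hhhhhhhPaaaaaaa => hhhhhhhhPaaaaaaaa => hhhhhhhhhPaaaaaaaaa => hhhhhhhhhaaaaaaaaa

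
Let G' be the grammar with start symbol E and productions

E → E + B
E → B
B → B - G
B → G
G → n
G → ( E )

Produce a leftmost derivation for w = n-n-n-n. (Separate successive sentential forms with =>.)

E=>B=>B-G=>B-G-G=>B-G-G-G=>G-G-G-G=>n-G-G-G=>n-n-G-G=>n-n-n-G=>n-n-n-n

E => B   [E → B]
B => B-G   [B → B - G]
B-G => B-G-G   [B → B - G]
B-G-G => B-G-G-G   [B → B - G]
B-G-G-G => G-G-G-G   [B → G]
G-G-G-G => n-G-G-G   [G → n]
n-G-G-G => n-n-G-G   [G → n]
n-n-G-G => n-n-n-G   [G → n]
n-n-n-G => n-n-n-n   [G → n]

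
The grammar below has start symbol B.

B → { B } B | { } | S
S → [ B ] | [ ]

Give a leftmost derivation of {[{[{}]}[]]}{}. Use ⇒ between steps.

B ⇒ {B}B   [B → { B } B]
{B}B ⇒ {S}B   [B → S]
{S}B ⇒ {[B]}B   [S → [ B ]]
{[B]}B ⇒ {[{B}B]}B   [B → { B } B]
{[{B}B]}B ⇒ {[{S}B]}B   [B → S]
{[{S}B]}B ⇒ {[{[B]}B]}B   [S → [ B ]]
{[{[B]}B]}B ⇒ {[{[{}]}B]}B   [B → { }]
{[{[{}]}B]}B ⇒ {[{[{}]}S]}B   [B → S]
{[{[{}]}S]}B ⇒ {[{[{}]}[]]}B   [S → [ ]]
{[{[{}]}[]]}B ⇒ {[{[{}]}[]]}{}   [B → { }]

B ⇒ {B}B ⇒ {S}B ⇒ {[B]}B ⇒ {[{B}B]}B ⇒ {[{S}B]}B ⇒ {[{[B]}B]}B ⇒ {[{[{}]}B]}B ⇒ {[{[{}]}S]}B ⇒ {[{[{}]}[]]}B ⇒ {[{[{}]}[]]}{}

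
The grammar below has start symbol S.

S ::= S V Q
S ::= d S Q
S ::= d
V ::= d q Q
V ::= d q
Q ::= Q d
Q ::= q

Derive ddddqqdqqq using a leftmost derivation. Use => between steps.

S=>dSQ=>dSVQQ=>ddSQVQQ=>dddSQQVQQ=>ddddQQVQQ=>ddddqQVQQ=>ddddqqVQQ=>ddddqqdqQQ=>ddddqqdqqQ=>ddddqqdqqq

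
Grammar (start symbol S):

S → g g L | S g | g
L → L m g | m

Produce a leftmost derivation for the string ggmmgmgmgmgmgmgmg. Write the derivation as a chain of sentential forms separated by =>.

S => ggL => ggLmg => ggLmgmg => ggLmgmgmg => ggLmgmgmgmg => ggLmgmgmgmgmg => ggLmgmgmgmgmgmg => ggLmgmgmgmgmgmgmg => ggmmgmgmgmgmgmgmg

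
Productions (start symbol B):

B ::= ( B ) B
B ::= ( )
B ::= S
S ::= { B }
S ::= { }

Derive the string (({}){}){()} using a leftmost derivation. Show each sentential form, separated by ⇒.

B ⇒ (B)B ⇒ ((B)B)B ⇒ ((S)B)B ⇒ (({})B)B ⇒ (({})S)B ⇒ (({}){})B ⇒ (({}){})S ⇒ (({}){}){B} ⇒ (({}){}){()}

B ⇒ (B)B   [B ::= ( B ) B]
(B)B ⇒ ((B)B)B   [B ::= ( B ) B]
((B)B)B ⇒ ((S)B)B   [B ::= S]
((S)B)B ⇒ (({})B)B   [S ::= { }]
(({})B)B ⇒ (({})S)B   [B ::= S]
(({})S)B ⇒ (({}){})B   [S ::= { }]
(({}){})B ⇒ (({}){})S   [B ::= S]
(({}){})S ⇒ (({}){}){B}   [S ::= { B }]
(({}){}){B} ⇒ (({}){}){()}   [B ::= ( )]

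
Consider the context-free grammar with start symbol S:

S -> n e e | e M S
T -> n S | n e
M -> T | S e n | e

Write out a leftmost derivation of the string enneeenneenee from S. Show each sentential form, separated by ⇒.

S ⇒ eMS   [S -> e M S]
eMS ⇒ eTS   [M -> T]
eTS ⇒ enSS   [T -> n S]
enSS ⇒ enneeS   [S -> n e e]
enneeS ⇒ enneeeMS   [S -> e M S]
enneeeMS ⇒ enneeeTS   [M -> T]
enneeeTS ⇒ enneeenSS   [T -> n S]
enneeenSS ⇒ enneeenneeS   [S -> n e e]
enneeenneeS ⇒ enneeenneenee   [S -> n e e]

S⇒eMS⇒eTS⇒enSS⇒enneeS⇒enneeeMS⇒enneeeTS⇒enneeenSS⇒enneeenneeS⇒enneeenneenee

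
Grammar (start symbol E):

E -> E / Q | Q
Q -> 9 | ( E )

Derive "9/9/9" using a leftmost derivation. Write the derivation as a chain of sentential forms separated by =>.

E=>E/Q=>E/Q/Q=>Q/Q/Q=>9/Q/Q=>9/9/Q=>9/9/9

E => E/Q   [E -> E / Q]
E/Q => E/Q/Q   [E -> E / Q]
E/Q/Q => Q/Q/Q   [E -> Q]
Q/Q/Q => 9/Q/Q   [Q -> 9]
9/Q/Q => 9/9/Q   [Q -> 9]
9/9/Q => 9/9/9   [Q -> 9]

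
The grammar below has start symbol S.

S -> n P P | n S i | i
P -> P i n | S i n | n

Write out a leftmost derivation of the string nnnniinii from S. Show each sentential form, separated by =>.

S=>nSi=>nnSii=>nnnPPii=>nnnnPii=>nnnnSinii=>nnnniinii

S => nSi   [S -> n S i]
nSi => nnSii   [S -> n S i]
nnSii => nnnPPii   [S -> n P P]
nnnPPii => nnnnPii   [P -> n]
nnnnPii => nnnnSinii   [P -> S i n]
nnnnSinii => nnnniinii   [S -> i]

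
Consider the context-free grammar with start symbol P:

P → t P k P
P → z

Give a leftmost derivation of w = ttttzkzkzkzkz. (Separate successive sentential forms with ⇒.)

P ⇒ tPkP ⇒ ttPkPkP ⇒ tttPkPkPkP ⇒ ttttPkPkPkPkP ⇒ ttttzkPkPkPkP ⇒ ttttzkzkPkPkP ⇒ ttttzkzkzkPkP ⇒ ttttzkzkzkzkP ⇒ ttttzkzkzkzkz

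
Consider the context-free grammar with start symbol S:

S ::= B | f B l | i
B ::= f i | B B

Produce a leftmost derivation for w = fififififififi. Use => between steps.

S => B   [S ::= B]
B => BB   [B ::= B B]
BB => BBB   [B ::= B B]
BBB => BBBB   [B ::= B B]
BBBB => BBBBB   [B ::= B B]
BBBBB => BBBBBB   [B ::= B B]
BBBBBB => BBBBBBB   [B ::= B B]
BBBBBBB => fiBBBBBB   [B ::= f i]
fiBBBBBB => fifiBBBBB   [B ::= f i]
fifiBBBBB => fififiBBBB   [B ::= f i]
fififiBBBB => fifififiBBB   [B ::= f i]
fifififiBBB => fififififiBB   [B ::= f i]
fififififiBB => fifififififiB   [B ::= f i]
fifififififiB => fififififififi   [B ::= f i]

S=>B=>BB=>BBB=>BBBB=>BBBBB=>BBBBBB=>BBBBBBB=>fiBBBBBB=>fifiBBBBB=>fififiBBBB=>fifififiBBB=>fififififiBB=>fifififififiB=>fififififififi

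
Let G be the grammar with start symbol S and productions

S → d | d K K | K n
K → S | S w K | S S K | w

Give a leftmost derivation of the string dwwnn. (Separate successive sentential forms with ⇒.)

S⇒Kn⇒SwKn⇒dwKn⇒dwSn⇒dwKnn⇒dwwnn

S ⇒ Kn   [S → K n]
Kn ⇒ SwKn   [K → S w K]
SwKn ⇒ dwKn   [S → d]
dwKn ⇒ dwSn   [K → S]
dwSn ⇒ dwKnn   [S → K n]
dwKnn ⇒ dwwnn   [K → w]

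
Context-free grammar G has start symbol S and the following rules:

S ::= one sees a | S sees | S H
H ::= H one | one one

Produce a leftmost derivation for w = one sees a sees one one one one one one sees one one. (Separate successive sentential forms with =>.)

S => S H => S sees H => S H sees H => S H H sees H => S sees H H sees H => one sees a sees H H sees H => one sees a sees H one H sees H => one sees a sees one one one H sees H => one sees a sees one one one H one sees H => one sees a sees one one one one one one sees H => one sees a sees one one one one one one sees one one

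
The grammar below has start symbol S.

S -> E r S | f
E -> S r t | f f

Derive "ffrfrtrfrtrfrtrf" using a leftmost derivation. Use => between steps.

S=>ErS=>SrtrS=>ErSrtrS=>SrtrSrtrS=>ErSrtrSrtrS=>ffrSrtrSrtrS=>ffrErSrtrSrtrS=>ffrSrtrSrtrSrtrS=>ffrfrtrSrtrSrtrS=>ffrfrtrfrtrSrtrS=>ffrfrtrfrtrfrtrS=>ffrfrtrfrtrfrtrf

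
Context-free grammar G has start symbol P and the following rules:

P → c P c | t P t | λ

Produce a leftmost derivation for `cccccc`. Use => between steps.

P => cPc   [P → c P c]
cPc => ccPcc   [P → c P c]
ccPcc => cccPccc   [P → c P c]
cccPccc => cccccc   [P → λ]

P=>cPc=>ccPcc=>cccPccc=>cccccc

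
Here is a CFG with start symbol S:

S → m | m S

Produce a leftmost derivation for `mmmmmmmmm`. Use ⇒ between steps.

S ⇒ mS ⇒ mmS ⇒ mmmS ⇒ mmmmS ⇒ mmmmmS ⇒ mmmmmmS ⇒ mmmmmmmS ⇒ mmmmmmmmS ⇒ mmmmmmmmm

S ⇒ mS   [S → m S]
mS ⇒ mmS   [S → m S]
mmS ⇒ mmmS   [S → m S]
mmmS ⇒ mmmmS   [S → m S]
mmmmS ⇒ mmmmmS   [S → m S]
mmmmmS ⇒ mmmmmmS   [S → m S]
mmmmmmS ⇒ mmmmmmmS   [S → m S]
mmmmmmmS ⇒ mmmmmmmmS   [S → m S]
mmmmmmmmS ⇒ mmmmmmmmm   [S → m]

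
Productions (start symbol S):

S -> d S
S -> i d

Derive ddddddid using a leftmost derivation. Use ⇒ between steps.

S ⇒ dS   [S -> d S]
dS ⇒ ddS   [S -> d S]
ddS ⇒ dddS   [S -> d S]
dddS ⇒ ddddS   [S -> d S]
ddddS ⇒ dddddS   [S -> d S]
dddddS ⇒ ddddddS   [S -> d S]
ddddddS ⇒ ddddddid   [S -> i d]

S ⇒ dS ⇒ ddS ⇒ dddS ⇒ ddddS ⇒ dddddS ⇒ ddddddS ⇒ ddddddid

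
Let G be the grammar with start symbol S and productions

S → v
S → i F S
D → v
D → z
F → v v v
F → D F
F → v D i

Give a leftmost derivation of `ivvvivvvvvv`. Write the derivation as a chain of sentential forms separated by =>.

S => iFS => ivvvS => ivvviFS => ivvviDFS => ivvvivFS => ivvvivDFS => ivvvivvFS => ivvvivvvvvS => ivvvivvvvvv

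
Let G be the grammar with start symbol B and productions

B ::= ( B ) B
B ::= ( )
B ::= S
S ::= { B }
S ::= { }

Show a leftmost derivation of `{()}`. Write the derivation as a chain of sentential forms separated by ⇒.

B ⇒ S ⇒ {B} ⇒ {()}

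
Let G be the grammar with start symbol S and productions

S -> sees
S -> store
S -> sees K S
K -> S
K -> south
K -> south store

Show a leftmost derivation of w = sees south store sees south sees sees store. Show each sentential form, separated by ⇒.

S ⇒ sees K S ⇒ sees south store S ⇒ sees south store sees K S ⇒ sees south store sees south S ⇒ sees south store sees south sees K S ⇒ sees south store sees south sees S S ⇒ sees south store sees south sees sees S ⇒ sees south store sees south sees sees store

S ⇒ sees K S   [S -> sees K S]
sees K S ⇒ sees south store S   [K -> south store]
sees south store S ⇒ sees south store sees K S   [S -> sees K S]
sees south store sees K S ⇒ sees south store sees south S   [K -> south]
sees south store sees south S ⇒ sees south store sees south sees K S   [S -> sees K S]
sees south store sees south sees K S ⇒ sees south store sees south sees S S   [K -> S]
sees south store sees south sees S S ⇒ sees south store sees south sees sees S   [S -> sees]
sees south store sees south sees sees S ⇒ sees south store sees south sees sees store   [S -> store]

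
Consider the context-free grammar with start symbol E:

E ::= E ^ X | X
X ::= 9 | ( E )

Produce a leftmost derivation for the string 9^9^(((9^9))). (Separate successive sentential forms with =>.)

E => E^X => E^X^X => X^X^X => 9^X^X => 9^9^X => 9^9^(E) => 9^9^(X) => 9^9^((E)) => 9^9^((X)) => 9^9^(((E))) => 9^9^(((E^X))) => 9^9^(((X^X))) => 9^9^(((9^X))) => 9^9^(((9^9)))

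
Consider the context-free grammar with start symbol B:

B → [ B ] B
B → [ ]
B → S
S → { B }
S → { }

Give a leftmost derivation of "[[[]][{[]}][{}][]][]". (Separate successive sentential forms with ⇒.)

B ⇒ [B]B   [B → [ B ] B]
[B]B ⇒ [[B]B]B   [B → [ B ] B]
[[B]B]B ⇒ [[[]]B]B   [B → [ ]]
[[[]]B]B ⇒ [[[]][B]B]B   [B → [ B ] B]
[[[]][B]B]B ⇒ [[[]][S]B]B   [B → S]
[[[]][S]B]B ⇒ [[[]][{B}]B]B   [S → { B }]
[[[]][{B}]B]B ⇒ [[[]][{[]}]B]B   [B → [ ]]
[[[]][{[]}]B]B ⇒ [[[]][{[]}][B]B]B   [B → [ B ] B]
[[[]][{[]}][B]B]B ⇒ [[[]][{[]}][S]B]B   [B → S]
[[[]][{[]}][S]B]B ⇒ [[[]][{[]}][{}]B]B   [S → { }]
[[[]][{[]}][{}]B]B ⇒ [[[]][{[]}][{}][]]B   [B → [ ]]
[[[]][{[]}][{}][]]B ⇒ [[[]][{[]}][{}][]][]   [B → [ ]]

B ⇒ [B]B ⇒ [[B]B]B ⇒ [[[]]B]B ⇒ [[[]][B]B]B ⇒ [[[]][S]B]B ⇒ [[[]][{B}]B]B ⇒ [[[]][{[]}]B]B ⇒ [[[]][{[]}][B]B]B ⇒ [[[]][{[]}][S]B]B ⇒ [[[]][{[]}][{}]B]B ⇒ [[[]][{[]}][{}][]]B ⇒ [[[]][{[]}][{}][]][]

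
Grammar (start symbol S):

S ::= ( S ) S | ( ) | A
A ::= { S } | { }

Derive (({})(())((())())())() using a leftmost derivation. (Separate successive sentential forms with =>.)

S => (S)S   [S ::= ( S ) S]
(S)S => ((S)S)S   [S ::= ( S ) S]
((S)S)S => ((A)S)S   [S ::= A]
((A)S)S => (({})S)S   [A ::= { }]
(({})S)S => (({})(S)S)S   [S ::= ( S ) S]
(({})(S)S)S => (({})(())S)S   [S ::= ( )]
(({})(())S)S => (({})(())(S)S)S   [S ::= ( S ) S]
(({})(())(S)S)S => (({})(())((S)S)S)S   [S ::= ( S ) S]
(({})(())((S)S)S)S => (({})(())((())S)S)S   [S ::= ( )]
(({})(())((())S)S)S => (({})(())((())())S)S   [S ::= ( )]
(({})(())((())())S)S => (({})(())((())())())S   [S ::= ( )]
(({})(())((())())())S => (({})(())((())())())()   [S ::= ( )]

S=>(S)S=>((S)S)S=>((A)S)S=>(({})S)S=>(({})(S)S)S=>(({})(())S)S=>(({})(())(S)S)S=>(({})(())((S)S)S)S=>(({})(())((())S)S)S=>(({})(())((())())S)S=>(({})(())((())())())S=>(({})(())((())())())()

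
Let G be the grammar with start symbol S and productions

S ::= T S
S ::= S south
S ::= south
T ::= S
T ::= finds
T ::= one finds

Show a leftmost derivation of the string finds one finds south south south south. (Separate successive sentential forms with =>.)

S => T S   [S ::= T S]
T S => finds S   [T ::= finds]
finds S => finds S south   [S ::= S south]
finds S south => finds T S south   [S ::= T S]
finds T S south => finds S S south   [T ::= S]
finds S S south => finds T S S south   [S ::= T S]
finds T S S south => finds one finds S S south   [T ::= one finds]
finds one finds S S south => finds one finds S south S south   [S ::= S south]
finds one finds S south S south => finds one finds south south S south   [S ::= south]
finds one finds south south S south => finds one finds south south south south   [S ::= south]

S => T S => finds S => finds S south => finds T S south => finds S S south => finds T S S south => finds one finds S S south => finds one finds S south S south => finds one finds south south S south => finds one finds south south south south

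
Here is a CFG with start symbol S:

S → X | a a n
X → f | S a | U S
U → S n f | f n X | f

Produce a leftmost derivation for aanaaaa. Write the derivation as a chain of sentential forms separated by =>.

S => X => Sa => Xa => Saa => Xaa => Saaa => Xaaa => Saaaa => aanaaaa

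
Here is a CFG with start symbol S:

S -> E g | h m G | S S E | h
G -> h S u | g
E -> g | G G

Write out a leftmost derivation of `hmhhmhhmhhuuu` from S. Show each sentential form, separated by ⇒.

S ⇒ hmG ⇒ hmhSu ⇒ hmhhmGu ⇒ hmhhmhSuu ⇒ hmhhmhhmGuu ⇒ hmhhmhhmhSuuu ⇒ hmhhmhhmhhuuu

S ⇒ hmG   [S -> h m G]
hmG ⇒ hmhSu   [G -> h S u]
hmhSu ⇒ hmhhmGu   [S -> h m G]
hmhhmGu ⇒ hmhhmhSuu   [G -> h S u]
hmhhmhSuu ⇒ hmhhmhhmGuu   [S -> h m G]
hmhhmhhmGuu ⇒ hmhhmhhmhSuuu   [G -> h S u]
hmhhmhhmhSuuu ⇒ hmhhmhhmhhuuu   [S -> h]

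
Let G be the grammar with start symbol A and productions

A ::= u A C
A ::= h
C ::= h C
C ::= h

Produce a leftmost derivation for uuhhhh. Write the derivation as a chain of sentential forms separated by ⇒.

A⇒uAC⇒uuACC⇒uuhCC⇒uuhhC⇒uuhhhC⇒uuhhhh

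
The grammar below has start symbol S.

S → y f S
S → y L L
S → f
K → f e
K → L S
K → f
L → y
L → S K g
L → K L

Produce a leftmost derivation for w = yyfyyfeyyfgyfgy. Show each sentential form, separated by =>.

S => yLL   [S → y L L]
yLL => ySKgL   [L → S K g]
ySKgL => yyfSKgL   [S → y f S]
yyfSKgL => yyfyLLKgL   [S → y L L]
yyfyLLKgL => yyfySKgLKgL   [L → S K g]
yyfySKgLKgL => yyfyyLLKgLKgL   [S → y L L]
yyfyyLLKgLKgL => yyfyyKLLKgLKgL   [L → K L]
yyfyyKLLKgLKgL => yyfyyfeLLKgLKgL   [K → f e]
yyfyyfeLLKgLKgL => yyfyyfeyLKgLKgL   [L → y]
yyfyyfeyLKgLKgL => yyfyyfeyyKgLKgL   [L → y]
yyfyyfeyyKgLKgL => yyfyyfeyyfgLKgL   [K → f]
yyfyyfeyyfgLKgL => yyfyyfeyyfgyKgL   [L → y]
yyfyyfeyyfgyKgL => yyfyyfeyyfgyfgL   [K → f]
yyfyyfeyyfgyfgL => yyfyyfeyyfgyfgy   [L → y]

S => yLL => ySKgL => yyfSKgL => yyfyLLKgL => yyfySKgLKgL => yyfyyLLKgLKgL => yyfyyKLLKgLKgL => yyfyyfeLLKgLKgL => yyfyyfeyLKgLKgL => yyfyyfeyyKgLKgL => yyfyyfeyyfgLKgL => yyfyyfeyyfgyKgL => yyfyyfeyyfgyfgL => yyfyyfeyyfgyfgy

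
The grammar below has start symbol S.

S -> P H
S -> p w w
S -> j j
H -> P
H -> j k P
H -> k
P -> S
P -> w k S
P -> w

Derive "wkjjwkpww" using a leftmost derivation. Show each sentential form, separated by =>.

S => PH => wkSH => wkjjH => wkjjP => wkjjwkS => wkjjwkpww

S => PH   [S -> P H]
PH => wkSH   [P -> w k S]
wkSH => wkjjH   [S -> j j]
wkjjH => wkjjP   [H -> P]
wkjjP => wkjjwkS   [P -> w k S]
wkjjwkS => wkjjwkpww   [S -> p w w]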